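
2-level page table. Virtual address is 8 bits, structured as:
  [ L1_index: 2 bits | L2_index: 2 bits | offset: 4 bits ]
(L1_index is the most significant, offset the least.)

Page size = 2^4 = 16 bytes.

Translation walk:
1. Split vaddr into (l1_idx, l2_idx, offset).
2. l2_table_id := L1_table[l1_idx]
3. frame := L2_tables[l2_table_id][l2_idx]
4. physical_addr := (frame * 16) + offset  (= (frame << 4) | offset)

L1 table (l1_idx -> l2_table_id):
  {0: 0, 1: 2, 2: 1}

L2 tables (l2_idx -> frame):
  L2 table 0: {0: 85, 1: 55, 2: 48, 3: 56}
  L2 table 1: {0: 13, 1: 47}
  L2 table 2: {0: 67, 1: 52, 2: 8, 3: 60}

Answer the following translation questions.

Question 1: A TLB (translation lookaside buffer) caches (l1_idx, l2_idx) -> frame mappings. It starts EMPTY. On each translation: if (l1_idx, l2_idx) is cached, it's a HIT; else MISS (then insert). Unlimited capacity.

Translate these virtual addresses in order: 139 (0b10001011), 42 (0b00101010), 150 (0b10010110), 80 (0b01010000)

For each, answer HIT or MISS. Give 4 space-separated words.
vaddr=139: (2,0) not in TLB -> MISS, insert
vaddr=42: (0,2) not in TLB -> MISS, insert
vaddr=150: (2,1) not in TLB -> MISS, insert
vaddr=80: (1,1) not in TLB -> MISS, insert

Answer: MISS MISS MISS MISS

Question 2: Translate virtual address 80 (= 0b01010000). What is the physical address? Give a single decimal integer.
vaddr = 80 = 0b01010000
Split: l1_idx=1, l2_idx=1, offset=0
L1[1] = 2
L2[2][1] = 52
paddr = 52 * 16 + 0 = 832

Answer: 832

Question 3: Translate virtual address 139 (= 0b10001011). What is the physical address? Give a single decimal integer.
vaddr = 139 = 0b10001011
Split: l1_idx=2, l2_idx=0, offset=11
L1[2] = 1
L2[1][0] = 13
paddr = 13 * 16 + 11 = 219

Answer: 219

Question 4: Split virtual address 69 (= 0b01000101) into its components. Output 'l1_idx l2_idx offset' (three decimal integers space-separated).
vaddr = 69 = 0b01000101
  top 2 bits -> l1_idx = 1
  next 2 bits -> l2_idx = 0
  bottom 4 bits -> offset = 5

Answer: 1 0 5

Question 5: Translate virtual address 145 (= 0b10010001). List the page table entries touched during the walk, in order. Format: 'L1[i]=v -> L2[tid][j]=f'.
vaddr = 145 = 0b10010001
Split: l1_idx=2, l2_idx=1, offset=1

Answer: L1[2]=1 -> L2[1][1]=47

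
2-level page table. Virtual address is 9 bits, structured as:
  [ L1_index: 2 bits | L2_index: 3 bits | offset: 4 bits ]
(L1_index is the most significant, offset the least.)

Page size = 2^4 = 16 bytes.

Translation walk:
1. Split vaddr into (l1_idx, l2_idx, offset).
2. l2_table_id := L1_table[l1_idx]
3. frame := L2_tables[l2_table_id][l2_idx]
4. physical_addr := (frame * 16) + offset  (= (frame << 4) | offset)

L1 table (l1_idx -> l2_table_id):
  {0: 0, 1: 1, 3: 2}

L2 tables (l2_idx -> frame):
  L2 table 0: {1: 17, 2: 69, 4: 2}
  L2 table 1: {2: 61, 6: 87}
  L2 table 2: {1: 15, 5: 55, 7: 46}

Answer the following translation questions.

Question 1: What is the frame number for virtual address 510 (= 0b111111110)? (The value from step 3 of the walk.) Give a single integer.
Answer: 46

Derivation:
vaddr = 510: l1_idx=3, l2_idx=7
L1[3] = 2; L2[2][7] = 46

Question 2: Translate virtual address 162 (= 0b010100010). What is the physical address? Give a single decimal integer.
Answer: 978

Derivation:
vaddr = 162 = 0b010100010
Split: l1_idx=1, l2_idx=2, offset=2
L1[1] = 1
L2[1][2] = 61
paddr = 61 * 16 + 2 = 978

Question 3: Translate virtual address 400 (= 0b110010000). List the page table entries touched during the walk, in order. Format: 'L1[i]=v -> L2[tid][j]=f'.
Answer: L1[3]=2 -> L2[2][1]=15

Derivation:
vaddr = 400 = 0b110010000
Split: l1_idx=3, l2_idx=1, offset=0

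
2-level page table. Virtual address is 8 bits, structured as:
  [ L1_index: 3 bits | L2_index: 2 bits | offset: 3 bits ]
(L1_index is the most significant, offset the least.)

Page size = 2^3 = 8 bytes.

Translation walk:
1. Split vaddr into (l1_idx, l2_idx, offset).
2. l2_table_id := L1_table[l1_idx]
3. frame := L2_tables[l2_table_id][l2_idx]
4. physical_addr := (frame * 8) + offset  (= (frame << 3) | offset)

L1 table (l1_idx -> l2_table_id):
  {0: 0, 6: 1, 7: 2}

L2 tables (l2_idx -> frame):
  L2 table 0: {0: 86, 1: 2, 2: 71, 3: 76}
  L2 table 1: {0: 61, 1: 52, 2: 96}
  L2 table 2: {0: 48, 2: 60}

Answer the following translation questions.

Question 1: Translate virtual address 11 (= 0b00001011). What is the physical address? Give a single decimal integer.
vaddr = 11 = 0b00001011
Split: l1_idx=0, l2_idx=1, offset=3
L1[0] = 0
L2[0][1] = 2
paddr = 2 * 8 + 3 = 19

Answer: 19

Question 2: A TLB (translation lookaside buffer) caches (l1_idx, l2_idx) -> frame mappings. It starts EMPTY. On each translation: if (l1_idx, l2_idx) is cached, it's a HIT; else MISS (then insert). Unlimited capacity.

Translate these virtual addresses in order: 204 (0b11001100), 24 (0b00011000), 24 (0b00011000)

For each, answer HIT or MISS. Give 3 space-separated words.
vaddr=204: (6,1) not in TLB -> MISS, insert
vaddr=24: (0,3) not in TLB -> MISS, insert
vaddr=24: (0,3) in TLB -> HIT

Answer: MISS MISS HIT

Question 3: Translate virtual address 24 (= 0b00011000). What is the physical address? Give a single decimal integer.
Answer: 608

Derivation:
vaddr = 24 = 0b00011000
Split: l1_idx=0, l2_idx=3, offset=0
L1[0] = 0
L2[0][3] = 76
paddr = 76 * 8 + 0 = 608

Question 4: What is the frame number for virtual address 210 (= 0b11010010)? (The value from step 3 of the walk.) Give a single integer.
Answer: 96

Derivation:
vaddr = 210: l1_idx=6, l2_idx=2
L1[6] = 1; L2[1][2] = 96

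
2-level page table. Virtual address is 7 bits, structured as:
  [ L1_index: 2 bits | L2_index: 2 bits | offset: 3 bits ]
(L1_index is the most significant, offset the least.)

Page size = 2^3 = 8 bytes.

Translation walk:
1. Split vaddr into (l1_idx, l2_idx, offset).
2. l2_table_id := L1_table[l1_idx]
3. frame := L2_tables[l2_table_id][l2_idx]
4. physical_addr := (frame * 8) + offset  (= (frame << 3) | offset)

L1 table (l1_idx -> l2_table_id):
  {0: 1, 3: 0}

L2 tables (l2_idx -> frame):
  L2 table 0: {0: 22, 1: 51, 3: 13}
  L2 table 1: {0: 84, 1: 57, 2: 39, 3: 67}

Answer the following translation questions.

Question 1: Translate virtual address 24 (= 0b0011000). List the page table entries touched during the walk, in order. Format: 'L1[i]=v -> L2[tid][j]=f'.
vaddr = 24 = 0b0011000
Split: l1_idx=0, l2_idx=3, offset=0

Answer: L1[0]=1 -> L2[1][3]=67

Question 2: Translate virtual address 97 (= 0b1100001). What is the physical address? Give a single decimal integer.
Answer: 177

Derivation:
vaddr = 97 = 0b1100001
Split: l1_idx=3, l2_idx=0, offset=1
L1[3] = 0
L2[0][0] = 22
paddr = 22 * 8 + 1 = 177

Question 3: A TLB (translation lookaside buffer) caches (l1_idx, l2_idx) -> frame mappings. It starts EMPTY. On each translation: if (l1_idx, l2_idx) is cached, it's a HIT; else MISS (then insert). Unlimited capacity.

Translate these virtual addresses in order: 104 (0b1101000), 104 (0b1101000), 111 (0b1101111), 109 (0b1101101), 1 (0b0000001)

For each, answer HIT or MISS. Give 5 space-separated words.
vaddr=104: (3,1) not in TLB -> MISS, insert
vaddr=104: (3,1) in TLB -> HIT
vaddr=111: (3,1) in TLB -> HIT
vaddr=109: (3,1) in TLB -> HIT
vaddr=1: (0,0) not in TLB -> MISS, insert

Answer: MISS HIT HIT HIT MISS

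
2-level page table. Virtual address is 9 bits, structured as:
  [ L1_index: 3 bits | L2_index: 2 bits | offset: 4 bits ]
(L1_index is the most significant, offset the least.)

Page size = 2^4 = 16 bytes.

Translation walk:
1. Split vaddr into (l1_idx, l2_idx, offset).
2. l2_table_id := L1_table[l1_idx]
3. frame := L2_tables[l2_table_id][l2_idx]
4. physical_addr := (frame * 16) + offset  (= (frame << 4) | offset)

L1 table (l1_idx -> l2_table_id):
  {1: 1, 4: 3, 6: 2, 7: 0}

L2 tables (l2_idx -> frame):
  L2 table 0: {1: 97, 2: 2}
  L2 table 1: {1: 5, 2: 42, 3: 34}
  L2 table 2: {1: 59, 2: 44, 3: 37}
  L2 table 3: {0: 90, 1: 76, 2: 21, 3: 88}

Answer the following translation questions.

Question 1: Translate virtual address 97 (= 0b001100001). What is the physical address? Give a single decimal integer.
Answer: 673

Derivation:
vaddr = 97 = 0b001100001
Split: l1_idx=1, l2_idx=2, offset=1
L1[1] = 1
L2[1][2] = 42
paddr = 42 * 16 + 1 = 673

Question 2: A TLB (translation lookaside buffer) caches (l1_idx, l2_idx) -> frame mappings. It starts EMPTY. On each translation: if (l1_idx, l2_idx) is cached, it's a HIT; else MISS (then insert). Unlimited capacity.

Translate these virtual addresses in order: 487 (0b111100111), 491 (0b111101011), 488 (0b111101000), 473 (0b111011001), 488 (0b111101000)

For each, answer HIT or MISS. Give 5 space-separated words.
Answer: MISS HIT HIT MISS HIT

Derivation:
vaddr=487: (7,2) not in TLB -> MISS, insert
vaddr=491: (7,2) in TLB -> HIT
vaddr=488: (7,2) in TLB -> HIT
vaddr=473: (7,1) not in TLB -> MISS, insert
vaddr=488: (7,2) in TLB -> HIT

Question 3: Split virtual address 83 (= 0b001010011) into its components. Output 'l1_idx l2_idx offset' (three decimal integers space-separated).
Answer: 1 1 3

Derivation:
vaddr = 83 = 0b001010011
  top 3 bits -> l1_idx = 1
  next 2 bits -> l2_idx = 1
  bottom 4 bits -> offset = 3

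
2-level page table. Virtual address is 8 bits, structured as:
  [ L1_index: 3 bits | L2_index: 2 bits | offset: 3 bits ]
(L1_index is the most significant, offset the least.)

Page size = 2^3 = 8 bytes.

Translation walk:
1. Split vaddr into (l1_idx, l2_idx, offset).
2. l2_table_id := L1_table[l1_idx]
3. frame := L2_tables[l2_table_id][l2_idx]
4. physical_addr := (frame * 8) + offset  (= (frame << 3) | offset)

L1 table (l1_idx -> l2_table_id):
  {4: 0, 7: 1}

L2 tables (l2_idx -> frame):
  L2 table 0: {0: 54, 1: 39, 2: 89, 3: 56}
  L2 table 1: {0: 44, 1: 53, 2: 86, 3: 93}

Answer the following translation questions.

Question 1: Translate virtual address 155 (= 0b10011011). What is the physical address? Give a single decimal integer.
vaddr = 155 = 0b10011011
Split: l1_idx=4, l2_idx=3, offset=3
L1[4] = 0
L2[0][3] = 56
paddr = 56 * 8 + 3 = 451

Answer: 451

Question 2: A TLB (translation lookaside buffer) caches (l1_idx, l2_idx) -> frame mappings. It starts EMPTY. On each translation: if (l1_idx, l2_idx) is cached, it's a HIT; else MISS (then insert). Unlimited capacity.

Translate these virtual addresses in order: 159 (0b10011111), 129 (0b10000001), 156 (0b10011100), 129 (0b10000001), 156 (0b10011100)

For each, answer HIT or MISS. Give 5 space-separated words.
vaddr=159: (4,3) not in TLB -> MISS, insert
vaddr=129: (4,0) not in TLB -> MISS, insert
vaddr=156: (4,3) in TLB -> HIT
vaddr=129: (4,0) in TLB -> HIT
vaddr=156: (4,3) in TLB -> HIT

Answer: MISS MISS HIT HIT HIT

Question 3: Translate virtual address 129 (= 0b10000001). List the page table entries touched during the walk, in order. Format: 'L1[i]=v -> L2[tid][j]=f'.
vaddr = 129 = 0b10000001
Split: l1_idx=4, l2_idx=0, offset=1

Answer: L1[4]=0 -> L2[0][0]=54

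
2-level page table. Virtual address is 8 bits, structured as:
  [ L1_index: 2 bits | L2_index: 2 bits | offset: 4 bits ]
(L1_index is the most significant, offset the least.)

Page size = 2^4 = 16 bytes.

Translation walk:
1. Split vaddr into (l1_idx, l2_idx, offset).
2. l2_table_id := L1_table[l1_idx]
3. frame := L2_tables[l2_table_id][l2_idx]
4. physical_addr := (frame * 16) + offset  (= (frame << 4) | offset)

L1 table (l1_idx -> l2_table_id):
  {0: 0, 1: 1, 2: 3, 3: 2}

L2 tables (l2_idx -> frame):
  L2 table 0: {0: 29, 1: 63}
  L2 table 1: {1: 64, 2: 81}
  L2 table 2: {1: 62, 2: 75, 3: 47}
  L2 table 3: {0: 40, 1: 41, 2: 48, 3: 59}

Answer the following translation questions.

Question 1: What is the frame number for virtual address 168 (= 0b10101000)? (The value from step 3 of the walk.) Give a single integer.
Answer: 48

Derivation:
vaddr = 168: l1_idx=2, l2_idx=2
L1[2] = 3; L2[3][2] = 48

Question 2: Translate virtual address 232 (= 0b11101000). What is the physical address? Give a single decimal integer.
Answer: 1208

Derivation:
vaddr = 232 = 0b11101000
Split: l1_idx=3, l2_idx=2, offset=8
L1[3] = 2
L2[2][2] = 75
paddr = 75 * 16 + 8 = 1208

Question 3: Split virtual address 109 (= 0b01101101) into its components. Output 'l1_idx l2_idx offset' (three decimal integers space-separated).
vaddr = 109 = 0b01101101
  top 2 bits -> l1_idx = 1
  next 2 bits -> l2_idx = 2
  bottom 4 bits -> offset = 13

Answer: 1 2 13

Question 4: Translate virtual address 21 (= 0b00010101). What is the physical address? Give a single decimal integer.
Answer: 1013

Derivation:
vaddr = 21 = 0b00010101
Split: l1_idx=0, l2_idx=1, offset=5
L1[0] = 0
L2[0][1] = 63
paddr = 63 * 16 + 5 = 1013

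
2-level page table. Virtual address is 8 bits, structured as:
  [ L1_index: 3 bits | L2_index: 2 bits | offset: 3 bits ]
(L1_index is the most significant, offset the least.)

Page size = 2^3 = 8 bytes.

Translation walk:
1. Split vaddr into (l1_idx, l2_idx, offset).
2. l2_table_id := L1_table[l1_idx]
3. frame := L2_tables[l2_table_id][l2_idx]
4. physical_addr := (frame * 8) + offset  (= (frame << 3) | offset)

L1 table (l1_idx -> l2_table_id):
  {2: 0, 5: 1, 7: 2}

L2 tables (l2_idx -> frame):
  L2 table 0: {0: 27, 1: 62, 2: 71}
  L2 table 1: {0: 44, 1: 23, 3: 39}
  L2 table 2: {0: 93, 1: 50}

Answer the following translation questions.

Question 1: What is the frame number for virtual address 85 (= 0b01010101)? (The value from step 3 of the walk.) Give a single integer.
Answer: 71

Derivation:
vaddr = 85: l1_idx=2, l2_idx=2
L1[2] = 0; L2[0][2] = 71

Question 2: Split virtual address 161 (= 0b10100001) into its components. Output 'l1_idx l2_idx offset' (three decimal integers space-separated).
Answer: 5 0 1

Derivation:
vaddr = 161 = 0b10100001
  top 3 bits -> l1_idx = 5
  next 2 bits -> l2_idx = 0
  bottom 3 bits -> offset = 1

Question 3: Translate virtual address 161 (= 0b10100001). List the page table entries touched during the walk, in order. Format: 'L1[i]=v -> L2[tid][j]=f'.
vaddr = 161 = 0b10100001
Split: l1_idx=5, l2_idx=0, offset=1

Answer: L1[5]=1 -> L2[1][0]=44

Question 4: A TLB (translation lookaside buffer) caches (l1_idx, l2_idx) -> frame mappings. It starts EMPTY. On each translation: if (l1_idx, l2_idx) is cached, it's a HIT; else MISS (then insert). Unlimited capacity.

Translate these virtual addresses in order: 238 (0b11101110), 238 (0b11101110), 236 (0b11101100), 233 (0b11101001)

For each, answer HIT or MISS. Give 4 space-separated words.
vaddr=238: (7,1) not in TLB -> MISS, insert
vaddr=238: (7,1) in TLB -> HIT
vaddr=236: (7,1) in TLB -> HIT
vaddr=233: (7,1) in TLB -> HIT

Answer: MISS HIT HIT HIT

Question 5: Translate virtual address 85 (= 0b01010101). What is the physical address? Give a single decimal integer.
Answer: 573

Derivation:
vaddr = 85 = 0b01010101
Split: l1_idx=2, l2_idx=2, offset=5
L1[2] = 0
L2[0][2] = 71
paddr = 71 * 8 + 5 = 573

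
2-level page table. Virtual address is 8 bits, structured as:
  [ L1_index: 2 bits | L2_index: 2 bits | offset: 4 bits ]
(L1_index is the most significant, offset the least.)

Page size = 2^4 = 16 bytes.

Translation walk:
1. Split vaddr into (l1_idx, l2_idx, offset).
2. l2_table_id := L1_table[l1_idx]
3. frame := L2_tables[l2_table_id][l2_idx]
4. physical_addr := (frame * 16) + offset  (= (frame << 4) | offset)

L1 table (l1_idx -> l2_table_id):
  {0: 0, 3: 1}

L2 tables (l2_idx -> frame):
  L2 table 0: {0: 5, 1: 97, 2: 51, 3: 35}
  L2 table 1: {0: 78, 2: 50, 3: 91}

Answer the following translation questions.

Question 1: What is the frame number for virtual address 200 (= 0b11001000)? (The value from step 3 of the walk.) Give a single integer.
Answer: 78

Derivation:
vaddr = 200: l1_idx=3, l2_idx=0
L1[3] = 1; L2[1][0] = 78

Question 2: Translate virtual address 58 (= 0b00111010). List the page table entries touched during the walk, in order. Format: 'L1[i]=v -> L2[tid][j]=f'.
Answer: L1[0]=0 -> L2[0][3]=35

Derivation:
vaddr = 58 = 0b00111010
Split: l1_idx=0, l2_idx=3, offset=10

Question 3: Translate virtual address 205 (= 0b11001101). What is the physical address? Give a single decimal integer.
Answer: 1261

Derivation:
vaddr = 205 = 0b11001101
Split: l1_idx=3, l2_idx=0, offset=13
L1[3] = 1
L2[1][0] = 78
paddr = 78 * 16 + 13 = 1261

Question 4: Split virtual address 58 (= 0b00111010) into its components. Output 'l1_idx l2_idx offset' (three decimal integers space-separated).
Answer: 0 3 10

Derivation:
vaddr = 58 = 0b00111010
  top 2 bits -> l1_idx = 0
  next 2 bits -> l2_idx = 3
  bottom 4 bits -> offset = 10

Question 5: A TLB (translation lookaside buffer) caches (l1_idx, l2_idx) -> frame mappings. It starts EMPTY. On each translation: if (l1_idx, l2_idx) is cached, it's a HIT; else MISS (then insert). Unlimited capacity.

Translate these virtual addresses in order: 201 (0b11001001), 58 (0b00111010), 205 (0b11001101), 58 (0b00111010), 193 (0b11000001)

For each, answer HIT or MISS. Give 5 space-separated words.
vaddr=201: (3,0) not in TLB -> MISS, insert
vaddr=58: (0,3) not in TLB -> MISS, insert
vaddr=205: (3,0) in TLB -> HIT
vaddr=58: (0,3) in TLB -> HIT
vaddr=193: (3,0) in TLB -> HIT

Answer: MISS MISS HIT HIT HIT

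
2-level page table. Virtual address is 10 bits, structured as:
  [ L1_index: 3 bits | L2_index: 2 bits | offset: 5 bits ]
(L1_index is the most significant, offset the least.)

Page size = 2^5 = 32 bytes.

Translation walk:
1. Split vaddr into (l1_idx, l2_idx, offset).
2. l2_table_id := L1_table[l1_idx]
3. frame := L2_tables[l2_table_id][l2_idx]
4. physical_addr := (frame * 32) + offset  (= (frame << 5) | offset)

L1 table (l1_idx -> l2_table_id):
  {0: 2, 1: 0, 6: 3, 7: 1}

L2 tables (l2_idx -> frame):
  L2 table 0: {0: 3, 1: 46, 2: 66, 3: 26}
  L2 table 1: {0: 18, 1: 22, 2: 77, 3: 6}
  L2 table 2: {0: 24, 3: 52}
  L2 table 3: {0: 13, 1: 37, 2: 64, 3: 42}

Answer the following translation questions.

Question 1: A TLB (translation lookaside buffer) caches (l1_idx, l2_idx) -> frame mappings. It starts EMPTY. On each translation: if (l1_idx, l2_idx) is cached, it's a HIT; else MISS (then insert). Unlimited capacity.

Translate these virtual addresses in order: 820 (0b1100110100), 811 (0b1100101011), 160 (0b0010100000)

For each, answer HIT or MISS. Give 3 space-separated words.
vaddr=820: (6,1) not in TLB -> MISS, insert
vaddr=811: (6,1) in TLB -> HIT
vaddr=160: (1,1) not in TLB -> MISS, insert

Answer: MISS HIT MISS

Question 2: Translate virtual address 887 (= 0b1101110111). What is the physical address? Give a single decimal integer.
vaddr = 887 = 0b1101110111
Split: l1_idx=6, l2_idx=3, offset=23
L1[6] = 3
L2[3][3] = 42
paddr = 42 * 32 + 23 = 1367

Answer: 1367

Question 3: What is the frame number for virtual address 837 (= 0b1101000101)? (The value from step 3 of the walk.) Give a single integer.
Answer: 64

Derivation:
vaddr = 837: l1_idx=6, l2_idx=2
L1[6] = 3; L2[3][2] = 64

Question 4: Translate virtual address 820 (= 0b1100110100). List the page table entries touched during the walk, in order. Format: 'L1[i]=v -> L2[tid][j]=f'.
vaddr = 820 = 0b1100110100
Split: l1_idx=6, l2_idx=1, offset=20

Answer: L1[6]=3 -> L2[3][1]=37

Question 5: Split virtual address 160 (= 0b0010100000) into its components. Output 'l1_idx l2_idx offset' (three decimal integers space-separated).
vaddr = 160 = 0b0010100000
  top 3 bits -> l1_idx = 1
  next 2 bits -> l2_idx = 1
  bottom 5 bits -> offset = 0

Answer: 1 1 0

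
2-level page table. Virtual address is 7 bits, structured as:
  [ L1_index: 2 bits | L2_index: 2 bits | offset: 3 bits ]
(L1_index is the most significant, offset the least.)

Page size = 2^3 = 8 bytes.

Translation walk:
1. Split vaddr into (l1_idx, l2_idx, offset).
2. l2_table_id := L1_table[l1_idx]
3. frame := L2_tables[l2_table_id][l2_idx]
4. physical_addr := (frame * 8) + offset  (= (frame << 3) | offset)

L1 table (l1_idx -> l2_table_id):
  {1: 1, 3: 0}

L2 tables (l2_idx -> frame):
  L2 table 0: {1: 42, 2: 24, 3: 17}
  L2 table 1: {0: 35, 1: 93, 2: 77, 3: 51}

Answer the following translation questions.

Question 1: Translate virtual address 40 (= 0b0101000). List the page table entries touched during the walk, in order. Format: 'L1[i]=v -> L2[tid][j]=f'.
Answer: L1[1]=1 -> L2[1][1]=93

Derivation:
vaddr = 40 = 0b0101000
Split: l1_idx=1, l2_idx=1, offset=0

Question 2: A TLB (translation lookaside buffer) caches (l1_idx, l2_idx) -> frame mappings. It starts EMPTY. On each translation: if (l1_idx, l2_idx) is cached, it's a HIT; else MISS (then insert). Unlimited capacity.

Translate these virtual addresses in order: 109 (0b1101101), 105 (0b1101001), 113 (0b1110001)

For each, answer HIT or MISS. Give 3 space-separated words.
vaddr=109: (3,1) not in TLB -> MISS, insert
vaddr=105: (3,1) in TLB -> HIT
vaddr=113: (3,2) not in TLB -> MISS, insert

Answer: MISS HIT MISS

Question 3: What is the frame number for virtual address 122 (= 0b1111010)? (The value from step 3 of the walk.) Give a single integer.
vaddr = 122: l1_idx=3, l2_idx=3
L1[3] = 0; L2[0][3] = 17

Answer: 17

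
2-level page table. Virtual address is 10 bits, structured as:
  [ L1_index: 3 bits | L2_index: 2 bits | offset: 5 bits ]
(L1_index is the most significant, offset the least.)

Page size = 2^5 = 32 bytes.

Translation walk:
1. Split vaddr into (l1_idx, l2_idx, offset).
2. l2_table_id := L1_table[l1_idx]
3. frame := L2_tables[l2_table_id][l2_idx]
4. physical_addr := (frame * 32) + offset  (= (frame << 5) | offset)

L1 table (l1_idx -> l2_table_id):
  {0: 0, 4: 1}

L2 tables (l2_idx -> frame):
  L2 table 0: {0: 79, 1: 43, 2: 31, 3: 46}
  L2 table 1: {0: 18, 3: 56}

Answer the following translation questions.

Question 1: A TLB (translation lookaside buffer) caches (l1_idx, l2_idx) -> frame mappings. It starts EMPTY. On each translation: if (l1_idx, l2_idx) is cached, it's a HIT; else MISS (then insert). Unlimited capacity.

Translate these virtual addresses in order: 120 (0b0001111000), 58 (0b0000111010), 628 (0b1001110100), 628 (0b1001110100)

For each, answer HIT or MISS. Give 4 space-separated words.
Answer: MISS MISS MISS HIT

Derivation:
vaddr=120: (0,3) not in TLB -> MISS, insert
vaddr=58: (0,1) not in TLB -> MISS, insert
vaddr=628: (4,3) not in TLB -> MISS, insert
vaddr=628: (4,3) in TLB -> HIT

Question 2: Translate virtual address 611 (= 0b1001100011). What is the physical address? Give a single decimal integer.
Answer: 1795

Derivation:
vaddr = 611 = 0b1001100011
Split: l1_idx=4, l2_idx=3, offset=3
L1[4] = 1
L2[1][3] = 56
paddr = 56 * 32 + 3 = 1795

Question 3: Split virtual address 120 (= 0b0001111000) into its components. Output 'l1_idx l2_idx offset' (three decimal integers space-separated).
Answer: 0 3 24

Derivation:
vaddr = 120 = 0b0001111000
  top 3 bits -> l1_idx = 0
  next 2 bits -> l2_idx = 3
  bottom 5 bits -> offset = 24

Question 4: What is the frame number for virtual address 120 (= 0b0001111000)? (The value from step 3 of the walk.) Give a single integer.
Answer: 46

Derivation:
vaddr = 120: l1_idx=0, l2_idx=3
L1[0] = 0; L2[0][3] = 46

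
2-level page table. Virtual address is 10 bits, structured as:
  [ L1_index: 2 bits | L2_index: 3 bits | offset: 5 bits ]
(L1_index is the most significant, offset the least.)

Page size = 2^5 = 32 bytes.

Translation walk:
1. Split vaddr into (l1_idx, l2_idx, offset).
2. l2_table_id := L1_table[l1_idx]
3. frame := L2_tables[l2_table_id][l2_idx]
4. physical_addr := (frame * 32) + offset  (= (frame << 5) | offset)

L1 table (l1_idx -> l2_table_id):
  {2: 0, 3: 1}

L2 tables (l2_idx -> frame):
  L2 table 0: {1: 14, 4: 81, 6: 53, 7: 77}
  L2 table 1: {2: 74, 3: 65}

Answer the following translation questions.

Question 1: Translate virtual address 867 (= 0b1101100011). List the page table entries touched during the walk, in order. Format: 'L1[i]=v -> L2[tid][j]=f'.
Answer: L1[3]=1 -> L2[1][3]=65

Derivation:
vaddr = 867 = 0b1101100011
Split: l1_idx=3, l2_idx=3, offset=3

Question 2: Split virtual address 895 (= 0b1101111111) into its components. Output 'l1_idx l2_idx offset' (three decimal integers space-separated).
Answer: 3 3 31

Derivation:
vaddr = 895 = 0b1101111111
  top 2 bits -> l1_idx = 3
  next 3 bits -> l2_idx = 3
  bottom 5 bits -> offset = 31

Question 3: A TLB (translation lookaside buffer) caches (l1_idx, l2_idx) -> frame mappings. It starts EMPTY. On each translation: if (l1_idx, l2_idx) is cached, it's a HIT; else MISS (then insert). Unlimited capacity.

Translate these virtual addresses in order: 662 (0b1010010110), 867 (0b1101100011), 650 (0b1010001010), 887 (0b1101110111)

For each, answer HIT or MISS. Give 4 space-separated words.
Answer: MISS MISS HIT HIT

Derivation:
vaddr=662: (2,4) not in TLB -> MISS, insert
vaddr=867: (3,3) not in TLB -> MISS, insert
vaddr=650: (2,4) in TLB -> HIT
vaddr=887: (3,3) in TLB -> HIT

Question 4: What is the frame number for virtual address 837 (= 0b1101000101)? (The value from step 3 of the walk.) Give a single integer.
vaddr = 837: l1_idx=3, l2_idx=2
L1[3] = 1; L2[1][2] = 74

Answer: 74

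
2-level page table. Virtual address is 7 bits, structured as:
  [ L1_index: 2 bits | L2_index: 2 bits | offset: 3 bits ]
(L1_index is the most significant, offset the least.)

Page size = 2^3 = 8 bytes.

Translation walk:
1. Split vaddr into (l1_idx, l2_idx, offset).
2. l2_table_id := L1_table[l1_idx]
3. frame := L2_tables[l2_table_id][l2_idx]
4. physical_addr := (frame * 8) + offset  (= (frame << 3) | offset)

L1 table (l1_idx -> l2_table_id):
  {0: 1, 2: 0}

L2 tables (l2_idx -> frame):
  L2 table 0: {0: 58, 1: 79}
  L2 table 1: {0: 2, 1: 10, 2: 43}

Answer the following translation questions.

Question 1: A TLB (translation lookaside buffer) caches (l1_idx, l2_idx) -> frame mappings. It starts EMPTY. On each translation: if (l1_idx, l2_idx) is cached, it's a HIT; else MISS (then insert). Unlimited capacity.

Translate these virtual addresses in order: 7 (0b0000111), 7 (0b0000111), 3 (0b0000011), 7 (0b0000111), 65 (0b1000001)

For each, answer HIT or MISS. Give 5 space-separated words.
vaddr=7: (0,0) not in TLB -> MISS, insert
vaddr=7: (0,0) in TLB -> HIT
vaddr=3: (0,0) in TLB -> HIT
vaddr=7: (0,0) in TLB -> HIT
vaddr=65: (2,0) not in TLB -> MISS, insert

Answer: MISS HIT HIT HIT MISS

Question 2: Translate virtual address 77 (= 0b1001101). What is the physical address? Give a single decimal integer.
Answer: 637

Derivation:
vaddr = 77 = 0b1001101
Split: l1_idx=2, l2_idx=1, offset=5
L1[2] = 0
L2[0][1] = 79
paddr = 79 * 8 + 5 = 637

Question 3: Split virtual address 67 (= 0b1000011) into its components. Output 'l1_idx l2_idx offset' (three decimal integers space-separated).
vaddr = 67 = 0b1000011
  top 2 bits -> l1_idx = 2
  next 2 bits -> l2_idx = 0
  bottom 3 bits -> offset = 3

Answer: 2 0 3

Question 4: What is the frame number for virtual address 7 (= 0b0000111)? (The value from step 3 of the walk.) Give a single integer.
Answer: 2

Derivation:
vaddr = 7: l1_idx=0, l2_idx=0
L1[0] = 1; L2[1][0] = 2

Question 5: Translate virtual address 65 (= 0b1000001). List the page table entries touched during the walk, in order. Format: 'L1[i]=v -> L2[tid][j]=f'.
vaddr = 65 = 0b1000001
Split: l1_idx=2, l2_idx=0, offset=1

Answer: L1[2]=0 -> L2[0][0]=58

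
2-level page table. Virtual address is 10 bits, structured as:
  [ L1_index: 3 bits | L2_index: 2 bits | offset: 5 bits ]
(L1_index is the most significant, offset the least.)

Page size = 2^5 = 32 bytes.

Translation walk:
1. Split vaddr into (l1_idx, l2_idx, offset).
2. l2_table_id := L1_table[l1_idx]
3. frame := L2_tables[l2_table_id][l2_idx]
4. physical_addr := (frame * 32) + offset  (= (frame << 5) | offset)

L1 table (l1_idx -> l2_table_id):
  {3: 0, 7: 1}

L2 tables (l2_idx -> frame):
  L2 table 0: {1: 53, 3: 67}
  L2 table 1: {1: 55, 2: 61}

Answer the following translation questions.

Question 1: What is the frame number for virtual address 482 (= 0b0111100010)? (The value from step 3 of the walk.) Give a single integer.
Answer: 67

Derivation:
vaddr = 482: l1_idx=3, l2_idx=3
L1[3] = 0; L2[0][3] = 67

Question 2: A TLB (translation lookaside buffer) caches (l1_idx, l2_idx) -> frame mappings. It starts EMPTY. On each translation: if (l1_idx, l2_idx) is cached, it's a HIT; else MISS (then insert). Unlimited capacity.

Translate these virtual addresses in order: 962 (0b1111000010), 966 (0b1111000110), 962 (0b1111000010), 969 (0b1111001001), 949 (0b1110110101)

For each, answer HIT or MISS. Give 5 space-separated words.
vaddr=962: (7,2) not in TLB -> MISS, insert
vaddr=966: (7,2) in TLB -> HIT
vaddr=962: (7,2) in TLB -> HIT
vaddr=969: (7,2) in TLB -> HIT
vaddr=949: (7,1) not in TLB -> MISS, insert

Answer: MISS HIT HIT HIT MISS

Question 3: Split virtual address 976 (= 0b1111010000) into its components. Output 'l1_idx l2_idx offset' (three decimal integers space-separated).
vaddr = 976 = 0b1111010000
  top 3 bits -> l1_idx = 7
  next 2 bits -> l2_idx = 2
  bottom 5 bits -> offset = 16

Answer: 7 2 16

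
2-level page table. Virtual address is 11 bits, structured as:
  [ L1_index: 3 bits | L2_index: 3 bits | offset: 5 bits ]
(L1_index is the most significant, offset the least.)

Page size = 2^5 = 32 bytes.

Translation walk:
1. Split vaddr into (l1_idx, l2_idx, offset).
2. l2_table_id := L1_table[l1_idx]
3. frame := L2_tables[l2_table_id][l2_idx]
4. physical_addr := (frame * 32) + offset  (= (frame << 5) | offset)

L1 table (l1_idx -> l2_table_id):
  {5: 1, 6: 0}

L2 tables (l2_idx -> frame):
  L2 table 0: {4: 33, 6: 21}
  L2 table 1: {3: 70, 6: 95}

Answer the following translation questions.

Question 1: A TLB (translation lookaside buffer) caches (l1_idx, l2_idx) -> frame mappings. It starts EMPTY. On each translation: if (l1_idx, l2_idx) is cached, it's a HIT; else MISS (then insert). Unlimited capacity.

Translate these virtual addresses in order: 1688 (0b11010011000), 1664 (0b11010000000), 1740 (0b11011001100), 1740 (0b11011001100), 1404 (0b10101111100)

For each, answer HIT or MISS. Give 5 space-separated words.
vaddr=1688: (6,4) not in TLB -> MISS, insert
vaddr=1664: (6,4) in TLB -> HIT
vaddr=1740: (6,6) not in TLB -> MISS, insert
vaddr=1740: (6,6) in TLB -> HIT
vaddr=1404: (5,3) not in TLB -> MISS, insert

Answer: MISS HIT MISS HIT MISS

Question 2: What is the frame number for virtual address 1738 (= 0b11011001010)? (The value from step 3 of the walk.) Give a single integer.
Answer: 21

Derivation:
vaddr = 1738: l1_idx=6, l2_idx=6
L1[6] = 0; L2[0][6] = 21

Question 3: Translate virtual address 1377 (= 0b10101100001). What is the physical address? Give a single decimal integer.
Answer: 2241

Derivation:
vaddr = 1377 = 0b10101100001
Split: l1_idx=5, l2_idx=3, offset=1
L1[5] = 1
L2[1][3] = 70
paddr = 70 * 32 + 1 = 2241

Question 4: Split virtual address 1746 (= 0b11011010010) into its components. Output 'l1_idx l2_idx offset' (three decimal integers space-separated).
Answer: 6 6 18

Derivation:
vaddr = 1746 = 0b11011010010
  top 3 bits -> l1_idx = 6
  next 3 bits -> l2_idx = 6
  bottom 5 bits -> offset = 18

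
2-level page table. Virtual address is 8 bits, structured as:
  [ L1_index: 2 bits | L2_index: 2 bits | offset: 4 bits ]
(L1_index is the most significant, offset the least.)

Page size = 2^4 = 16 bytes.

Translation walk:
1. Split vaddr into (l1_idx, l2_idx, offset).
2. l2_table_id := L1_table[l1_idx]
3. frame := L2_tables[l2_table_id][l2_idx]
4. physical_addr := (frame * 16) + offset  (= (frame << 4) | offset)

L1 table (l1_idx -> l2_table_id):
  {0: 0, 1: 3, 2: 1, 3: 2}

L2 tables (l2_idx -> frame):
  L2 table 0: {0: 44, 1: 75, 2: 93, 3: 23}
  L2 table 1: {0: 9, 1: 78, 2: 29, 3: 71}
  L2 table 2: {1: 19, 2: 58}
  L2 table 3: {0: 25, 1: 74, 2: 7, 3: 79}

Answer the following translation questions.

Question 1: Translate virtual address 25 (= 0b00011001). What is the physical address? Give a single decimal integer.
Answer: 1209

Derivation:
vaddr = 25 = 0b00011001
Split: l1_idx=0, l2_idx=1, offset=9
L1[0] = 0
L2[0][1] = 75
paddr = 75 * 16 + 9 = 1209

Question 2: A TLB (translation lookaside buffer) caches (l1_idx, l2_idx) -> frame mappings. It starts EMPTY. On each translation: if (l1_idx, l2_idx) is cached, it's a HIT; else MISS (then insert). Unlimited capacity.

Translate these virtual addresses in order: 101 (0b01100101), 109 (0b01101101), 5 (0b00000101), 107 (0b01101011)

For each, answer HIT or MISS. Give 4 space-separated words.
Answer: MISS HIT MISS HIT

Derivation:
vaddr=101: (1,2) not in TLB -> MISS, insert
vaddr=109: (1,2) in TLB -> HIT
vaddr=5: (0,0) not in TLB -> MISS, insert
vaddr=107: (1,2) in TLB -> HIT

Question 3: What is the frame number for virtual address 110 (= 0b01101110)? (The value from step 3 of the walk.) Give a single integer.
vaddr = 110: l1_idx=1, l2_idx=2
L1[1] = 3; L2[3][2] = 7

Answer: 7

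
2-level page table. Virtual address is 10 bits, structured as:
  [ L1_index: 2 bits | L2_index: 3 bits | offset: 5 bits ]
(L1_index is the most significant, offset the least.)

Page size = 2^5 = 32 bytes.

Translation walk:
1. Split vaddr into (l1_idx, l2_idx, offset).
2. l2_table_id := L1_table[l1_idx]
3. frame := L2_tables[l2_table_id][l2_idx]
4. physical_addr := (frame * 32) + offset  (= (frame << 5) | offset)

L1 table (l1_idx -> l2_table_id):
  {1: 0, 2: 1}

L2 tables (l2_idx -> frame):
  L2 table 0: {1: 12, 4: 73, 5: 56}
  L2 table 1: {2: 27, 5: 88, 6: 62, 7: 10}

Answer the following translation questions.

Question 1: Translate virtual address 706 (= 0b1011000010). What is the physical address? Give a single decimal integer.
Answer: 1986

Derivation:
vaddr = 706 = 0b1011000010
Split: l1_idx=2, l2_idx=6, offset=2
L1[2] = 1
L2[1][6] = 62
paddr = 62 * 32 + 2 = 1986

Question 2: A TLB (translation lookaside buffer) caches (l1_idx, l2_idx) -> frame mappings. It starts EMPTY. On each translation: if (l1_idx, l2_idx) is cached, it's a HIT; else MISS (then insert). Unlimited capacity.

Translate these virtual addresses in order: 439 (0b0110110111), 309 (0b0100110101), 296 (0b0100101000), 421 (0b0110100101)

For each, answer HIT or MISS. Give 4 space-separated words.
Answer: MISS MISS HIT HIT

Derivation:
vaddr=439: (1,5) not in TLB -> MISS, insert
vaddr=309: (1,1) not in TLB -> MISS, insert
vaddr=296: (1,1) in TLB -> HIT
vaddr=421: (1,5) in TLB -> HIT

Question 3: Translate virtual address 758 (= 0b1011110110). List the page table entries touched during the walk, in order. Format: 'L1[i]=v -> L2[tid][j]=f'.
vaddr = 758 = 0b1011110110
Split: l1_idx=2, l2_idx=7, offset=22

Answer: L1[2]=1 -> L2[1][7]=10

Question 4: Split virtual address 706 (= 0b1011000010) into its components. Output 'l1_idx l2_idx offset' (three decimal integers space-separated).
Answer: 2 6 2

Derivation:
vaddr = 706 = 0b1011000010
  top 2 bits -> l1_idx = 2
  next 3 bits -> l2_idx = 6
  bottom 5 bits -> offset = 2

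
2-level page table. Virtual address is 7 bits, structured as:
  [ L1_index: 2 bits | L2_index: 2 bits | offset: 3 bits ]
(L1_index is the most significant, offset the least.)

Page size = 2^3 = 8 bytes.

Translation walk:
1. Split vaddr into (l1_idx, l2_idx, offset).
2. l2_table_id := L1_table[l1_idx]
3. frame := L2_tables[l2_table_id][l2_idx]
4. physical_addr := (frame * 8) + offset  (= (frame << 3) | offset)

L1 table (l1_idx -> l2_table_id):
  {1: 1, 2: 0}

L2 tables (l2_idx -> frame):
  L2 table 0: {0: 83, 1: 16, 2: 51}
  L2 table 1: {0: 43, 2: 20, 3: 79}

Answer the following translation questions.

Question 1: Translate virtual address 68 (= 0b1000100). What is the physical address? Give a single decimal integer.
Answer: 668

Derivation:
vaddr = 68 = 0b1000100
Split: l1_idx=2, l2_idx=0, offset=4
L1[2] = 0
L2[0][0] = 83
paddr = 83 * 8 + 4 = 668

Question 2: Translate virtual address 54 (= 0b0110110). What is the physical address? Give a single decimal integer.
vaddr = 54 = 0b0110110
Split: l1_idx=1, l2_idx=2, offset=6
L1[1] = 1
L2[1][2] = 20
paddr = 20 * 8 + 6 = 166

Answer: 166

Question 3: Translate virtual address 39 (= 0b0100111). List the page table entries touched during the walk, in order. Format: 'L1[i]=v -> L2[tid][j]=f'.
vaddr = 39 = 0b0100111
Split: l1_idx=1, l2_idx=0, offset=7

Answer: L1[1]=1 -> L2[1][0]=43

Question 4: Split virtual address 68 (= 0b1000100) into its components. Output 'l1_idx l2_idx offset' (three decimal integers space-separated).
vaddr = 68 = 0b1000100
  top 2 bits -> l1_idx = 2
  next 2 bits -> l2_idx = 0
  bottom 3 bits -> offset = 4

Answer: 2 0 4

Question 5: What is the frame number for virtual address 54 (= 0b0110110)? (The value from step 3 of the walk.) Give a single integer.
vaddr = 54: l1_idx=1, l2_idx=2
L1[1] = 1; L2[1][2] = 20

Answer: 20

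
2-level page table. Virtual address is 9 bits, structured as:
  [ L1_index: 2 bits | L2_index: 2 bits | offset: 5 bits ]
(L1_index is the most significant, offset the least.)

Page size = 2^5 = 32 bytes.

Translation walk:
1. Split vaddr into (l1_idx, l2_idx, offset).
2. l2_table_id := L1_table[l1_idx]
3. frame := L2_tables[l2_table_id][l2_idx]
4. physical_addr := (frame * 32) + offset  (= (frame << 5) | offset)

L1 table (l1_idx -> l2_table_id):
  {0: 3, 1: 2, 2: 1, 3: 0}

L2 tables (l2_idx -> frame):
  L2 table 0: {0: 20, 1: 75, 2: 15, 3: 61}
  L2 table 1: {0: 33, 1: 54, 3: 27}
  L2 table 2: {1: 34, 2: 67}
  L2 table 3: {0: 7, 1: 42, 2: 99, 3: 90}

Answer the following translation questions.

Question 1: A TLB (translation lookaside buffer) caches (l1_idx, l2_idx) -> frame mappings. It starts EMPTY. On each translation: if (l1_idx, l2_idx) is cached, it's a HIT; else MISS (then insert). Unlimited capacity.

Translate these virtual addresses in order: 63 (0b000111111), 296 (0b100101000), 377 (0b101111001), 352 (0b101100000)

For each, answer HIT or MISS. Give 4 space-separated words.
vaddr=63: (0,1) not in TLB -> MISS, insert
vaddr=296: (2,1) not in TLB -> MISS, insert
vaddr=377: (2,3) not in TLB -> MISS, insert
vaddr=352: (2,3) in TLB -> HIT

Answer: MISS MISS MISS HIT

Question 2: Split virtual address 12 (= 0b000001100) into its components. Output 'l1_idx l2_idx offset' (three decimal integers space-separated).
vaddr = 12 = 0b000001100
  top 2 bits -> l1_idx = 0
  next 2 bits -> l2_idx = 0
  bottom 5 bits -> offset = 12

Answer: 0 0 12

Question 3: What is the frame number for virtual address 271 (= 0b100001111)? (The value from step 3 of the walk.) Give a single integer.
vaddr = 271: l1_idx=2, l2_idx=0
L1[2] = 1; L2[1][0] = 33

Answer: 33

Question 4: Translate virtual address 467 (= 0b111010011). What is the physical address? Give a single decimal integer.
Answer: 499

Derivation:
vaddr = 467 = 0b111010011
Split: l1_idx=3, l2_idx=2, offset=19
L1[3] = 0
L2[0][2] = 15
paddr = 15 * 32 + 19 = 499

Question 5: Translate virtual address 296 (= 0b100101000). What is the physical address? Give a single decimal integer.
Answer: 1736

Derivation:
vaddr = 296 = 0b100101000
Split: l1_idx=2, l2_idx=1, offset=8
L1[2] = 1
L2[1][1] = 54
paddr = 54 * 32 + 8 = 1736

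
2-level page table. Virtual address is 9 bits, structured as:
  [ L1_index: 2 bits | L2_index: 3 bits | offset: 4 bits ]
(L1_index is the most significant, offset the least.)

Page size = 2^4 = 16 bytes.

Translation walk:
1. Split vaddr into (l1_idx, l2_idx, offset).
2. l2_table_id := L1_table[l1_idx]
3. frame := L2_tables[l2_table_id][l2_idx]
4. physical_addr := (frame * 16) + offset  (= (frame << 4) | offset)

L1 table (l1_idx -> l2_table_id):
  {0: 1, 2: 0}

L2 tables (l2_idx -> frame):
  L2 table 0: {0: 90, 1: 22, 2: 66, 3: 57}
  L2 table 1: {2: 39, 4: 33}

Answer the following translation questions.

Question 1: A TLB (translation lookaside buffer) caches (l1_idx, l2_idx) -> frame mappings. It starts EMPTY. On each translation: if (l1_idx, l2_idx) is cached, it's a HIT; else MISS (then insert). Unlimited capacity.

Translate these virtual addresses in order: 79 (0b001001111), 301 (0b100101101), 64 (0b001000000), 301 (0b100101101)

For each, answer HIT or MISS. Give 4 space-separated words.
vaddr=79: (0,4) not in TLB -> MISS, insert
vaddr=301: (2,2) not in TLB -> MISS, insert
vaddr=64: (0,4) in TLB -> HIT
vaddr=301: (2,2) in TLB -> HIT

Answer: MISS MISS HIT HIT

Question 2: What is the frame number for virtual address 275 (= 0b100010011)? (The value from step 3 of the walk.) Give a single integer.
Answer: 22

Derivation:
vaddr = 275: l1_idx=2, l2_idx=1
L1[2] = 0; L2[0][1] = 22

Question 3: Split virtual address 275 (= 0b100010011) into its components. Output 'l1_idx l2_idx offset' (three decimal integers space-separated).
Answer: 2 1 3

Derivation:
vaddr = 275 = 0b100010011
  top 2 bits -> l1_idx = 2
  next 3 bits -> l2_idx = 1
  bottom 4 bits -> offset = 3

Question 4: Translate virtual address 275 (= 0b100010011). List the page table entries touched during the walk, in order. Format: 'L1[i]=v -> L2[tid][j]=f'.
Answer: L1[2]=0 -> L2[0][1]=22

Derivation:
vaddr = 275 = 0b100010011
Split: l1_idx=2, l2_idx=1, offset=3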